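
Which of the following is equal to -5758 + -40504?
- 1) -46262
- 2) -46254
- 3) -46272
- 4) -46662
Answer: 1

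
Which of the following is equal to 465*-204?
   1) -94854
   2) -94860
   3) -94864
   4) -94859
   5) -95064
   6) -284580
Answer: 2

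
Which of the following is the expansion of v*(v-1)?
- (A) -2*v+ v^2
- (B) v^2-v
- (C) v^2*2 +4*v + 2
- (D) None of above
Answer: B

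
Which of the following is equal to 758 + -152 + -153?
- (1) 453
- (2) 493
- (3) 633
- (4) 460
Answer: 1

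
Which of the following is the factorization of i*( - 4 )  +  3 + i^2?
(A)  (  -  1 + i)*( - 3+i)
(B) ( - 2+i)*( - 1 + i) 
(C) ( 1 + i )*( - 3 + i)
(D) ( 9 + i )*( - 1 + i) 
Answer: A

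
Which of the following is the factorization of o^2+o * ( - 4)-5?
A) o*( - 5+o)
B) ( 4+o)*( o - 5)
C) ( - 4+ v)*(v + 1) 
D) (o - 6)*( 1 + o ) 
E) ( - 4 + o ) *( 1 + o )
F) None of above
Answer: F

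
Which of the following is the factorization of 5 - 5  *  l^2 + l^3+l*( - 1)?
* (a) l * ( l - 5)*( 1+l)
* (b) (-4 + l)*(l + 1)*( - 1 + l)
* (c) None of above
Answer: c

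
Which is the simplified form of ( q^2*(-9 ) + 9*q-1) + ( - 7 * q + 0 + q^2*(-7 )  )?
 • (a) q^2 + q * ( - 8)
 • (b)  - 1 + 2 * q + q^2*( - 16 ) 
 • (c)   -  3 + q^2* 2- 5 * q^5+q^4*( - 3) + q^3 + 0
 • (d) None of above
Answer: b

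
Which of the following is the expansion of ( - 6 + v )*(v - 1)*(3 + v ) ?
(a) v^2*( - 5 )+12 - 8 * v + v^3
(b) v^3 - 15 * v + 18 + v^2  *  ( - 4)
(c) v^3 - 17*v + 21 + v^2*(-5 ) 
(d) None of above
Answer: b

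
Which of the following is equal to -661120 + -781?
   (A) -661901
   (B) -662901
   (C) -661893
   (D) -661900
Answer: A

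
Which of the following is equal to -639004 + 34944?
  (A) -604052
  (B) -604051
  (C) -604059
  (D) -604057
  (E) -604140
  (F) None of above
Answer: F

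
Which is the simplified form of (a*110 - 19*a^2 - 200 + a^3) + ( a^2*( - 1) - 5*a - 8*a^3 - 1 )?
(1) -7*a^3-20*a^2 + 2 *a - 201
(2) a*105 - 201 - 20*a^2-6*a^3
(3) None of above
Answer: 3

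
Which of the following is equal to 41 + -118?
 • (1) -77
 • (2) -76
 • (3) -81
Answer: 1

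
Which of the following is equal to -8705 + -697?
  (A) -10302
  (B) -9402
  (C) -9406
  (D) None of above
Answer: B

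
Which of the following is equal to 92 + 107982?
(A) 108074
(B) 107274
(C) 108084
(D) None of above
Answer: A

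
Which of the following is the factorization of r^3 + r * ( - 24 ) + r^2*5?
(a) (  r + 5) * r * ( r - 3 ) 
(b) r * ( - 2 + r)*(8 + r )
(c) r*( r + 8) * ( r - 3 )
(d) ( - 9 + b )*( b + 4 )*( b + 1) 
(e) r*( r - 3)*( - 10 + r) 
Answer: c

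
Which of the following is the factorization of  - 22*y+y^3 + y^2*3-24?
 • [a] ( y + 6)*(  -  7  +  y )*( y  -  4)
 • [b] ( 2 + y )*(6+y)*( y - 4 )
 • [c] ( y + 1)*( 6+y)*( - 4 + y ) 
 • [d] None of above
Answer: c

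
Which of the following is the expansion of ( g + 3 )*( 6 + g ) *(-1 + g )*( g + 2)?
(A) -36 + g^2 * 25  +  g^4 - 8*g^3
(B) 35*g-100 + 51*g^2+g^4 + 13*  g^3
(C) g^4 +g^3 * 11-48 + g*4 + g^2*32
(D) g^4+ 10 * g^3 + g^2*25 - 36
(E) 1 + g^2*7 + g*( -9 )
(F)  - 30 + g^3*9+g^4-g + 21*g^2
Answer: D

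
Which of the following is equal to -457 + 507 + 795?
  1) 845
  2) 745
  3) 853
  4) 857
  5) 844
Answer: 1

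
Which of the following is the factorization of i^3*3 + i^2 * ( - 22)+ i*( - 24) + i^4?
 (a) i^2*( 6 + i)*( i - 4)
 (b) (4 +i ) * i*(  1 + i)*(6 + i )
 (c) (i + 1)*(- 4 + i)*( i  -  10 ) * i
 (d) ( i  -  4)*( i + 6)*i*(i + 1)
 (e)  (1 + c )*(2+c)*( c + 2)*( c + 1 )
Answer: d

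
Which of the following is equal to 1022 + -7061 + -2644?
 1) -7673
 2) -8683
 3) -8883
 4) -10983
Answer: 2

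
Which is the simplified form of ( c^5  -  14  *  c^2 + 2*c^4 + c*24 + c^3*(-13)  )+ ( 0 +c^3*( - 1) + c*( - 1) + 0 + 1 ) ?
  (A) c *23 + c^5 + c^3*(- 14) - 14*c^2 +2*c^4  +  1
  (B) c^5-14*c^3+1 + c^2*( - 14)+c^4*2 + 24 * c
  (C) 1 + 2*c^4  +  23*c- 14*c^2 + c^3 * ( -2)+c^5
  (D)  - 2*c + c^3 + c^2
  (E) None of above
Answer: A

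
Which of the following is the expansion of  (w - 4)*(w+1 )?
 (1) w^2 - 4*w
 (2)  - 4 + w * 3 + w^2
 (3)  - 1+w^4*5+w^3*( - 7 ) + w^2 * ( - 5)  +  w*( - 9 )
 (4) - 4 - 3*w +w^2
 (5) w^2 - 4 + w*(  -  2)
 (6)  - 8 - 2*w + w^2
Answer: 4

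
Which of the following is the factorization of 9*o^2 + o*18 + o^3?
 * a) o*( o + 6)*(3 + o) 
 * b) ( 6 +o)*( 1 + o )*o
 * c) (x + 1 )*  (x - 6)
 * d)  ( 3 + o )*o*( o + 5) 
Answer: a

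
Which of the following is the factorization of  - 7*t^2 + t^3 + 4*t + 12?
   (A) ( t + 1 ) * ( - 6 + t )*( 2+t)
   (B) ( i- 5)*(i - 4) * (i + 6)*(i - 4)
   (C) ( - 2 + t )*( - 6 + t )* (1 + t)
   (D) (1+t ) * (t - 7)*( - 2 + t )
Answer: C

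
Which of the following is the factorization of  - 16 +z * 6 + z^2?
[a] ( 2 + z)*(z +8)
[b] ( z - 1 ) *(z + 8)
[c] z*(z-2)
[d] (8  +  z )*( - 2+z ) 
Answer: d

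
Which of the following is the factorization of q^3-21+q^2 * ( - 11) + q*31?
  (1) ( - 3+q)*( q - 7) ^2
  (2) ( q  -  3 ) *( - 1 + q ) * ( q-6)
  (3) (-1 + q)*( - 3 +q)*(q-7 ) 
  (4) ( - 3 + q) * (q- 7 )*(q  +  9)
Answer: 3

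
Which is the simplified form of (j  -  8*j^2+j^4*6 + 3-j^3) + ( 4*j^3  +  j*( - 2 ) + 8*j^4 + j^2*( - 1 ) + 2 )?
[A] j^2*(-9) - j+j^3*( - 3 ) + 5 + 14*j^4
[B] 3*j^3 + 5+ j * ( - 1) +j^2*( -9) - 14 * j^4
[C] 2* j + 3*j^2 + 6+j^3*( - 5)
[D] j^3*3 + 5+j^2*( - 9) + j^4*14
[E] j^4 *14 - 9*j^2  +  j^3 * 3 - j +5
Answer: E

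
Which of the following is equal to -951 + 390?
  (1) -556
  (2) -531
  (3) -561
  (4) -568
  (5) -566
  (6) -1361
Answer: 3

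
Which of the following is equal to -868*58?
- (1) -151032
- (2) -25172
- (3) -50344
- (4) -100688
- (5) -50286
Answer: 3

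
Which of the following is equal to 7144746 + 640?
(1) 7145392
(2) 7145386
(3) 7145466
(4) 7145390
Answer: 2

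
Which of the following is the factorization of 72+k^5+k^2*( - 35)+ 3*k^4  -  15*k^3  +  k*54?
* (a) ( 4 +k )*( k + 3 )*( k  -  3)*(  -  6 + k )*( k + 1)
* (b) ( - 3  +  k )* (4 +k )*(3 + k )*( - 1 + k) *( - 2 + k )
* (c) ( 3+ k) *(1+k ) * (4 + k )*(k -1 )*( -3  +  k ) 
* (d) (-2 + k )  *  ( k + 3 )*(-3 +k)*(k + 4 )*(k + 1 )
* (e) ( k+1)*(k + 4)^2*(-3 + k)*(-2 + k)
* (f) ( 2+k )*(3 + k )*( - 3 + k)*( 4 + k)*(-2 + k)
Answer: d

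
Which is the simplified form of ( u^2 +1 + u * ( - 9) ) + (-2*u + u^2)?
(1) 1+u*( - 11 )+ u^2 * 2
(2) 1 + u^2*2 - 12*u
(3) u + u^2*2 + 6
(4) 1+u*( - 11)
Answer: 1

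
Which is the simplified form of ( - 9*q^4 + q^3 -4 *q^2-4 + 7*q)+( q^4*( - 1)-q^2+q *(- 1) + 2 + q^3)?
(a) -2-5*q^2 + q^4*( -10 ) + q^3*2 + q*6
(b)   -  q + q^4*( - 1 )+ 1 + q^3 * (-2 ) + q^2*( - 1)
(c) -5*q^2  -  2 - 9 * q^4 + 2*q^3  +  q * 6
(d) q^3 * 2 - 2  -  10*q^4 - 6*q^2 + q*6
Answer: a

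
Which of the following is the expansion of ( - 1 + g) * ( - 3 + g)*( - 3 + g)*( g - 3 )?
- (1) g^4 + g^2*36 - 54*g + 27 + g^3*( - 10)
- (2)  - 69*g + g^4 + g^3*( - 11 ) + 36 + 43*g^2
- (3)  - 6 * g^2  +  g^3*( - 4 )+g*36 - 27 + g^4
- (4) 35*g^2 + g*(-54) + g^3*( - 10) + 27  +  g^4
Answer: 1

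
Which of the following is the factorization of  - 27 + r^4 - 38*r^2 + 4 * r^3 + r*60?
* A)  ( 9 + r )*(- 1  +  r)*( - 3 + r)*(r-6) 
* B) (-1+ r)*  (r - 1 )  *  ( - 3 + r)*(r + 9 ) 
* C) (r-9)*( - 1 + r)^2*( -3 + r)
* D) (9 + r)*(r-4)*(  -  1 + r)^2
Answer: B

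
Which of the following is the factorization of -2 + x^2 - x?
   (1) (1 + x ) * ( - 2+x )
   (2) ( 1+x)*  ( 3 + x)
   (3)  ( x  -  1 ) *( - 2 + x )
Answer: 1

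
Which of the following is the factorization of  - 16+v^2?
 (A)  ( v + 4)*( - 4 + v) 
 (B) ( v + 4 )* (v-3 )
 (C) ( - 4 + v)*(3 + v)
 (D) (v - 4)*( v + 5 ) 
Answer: A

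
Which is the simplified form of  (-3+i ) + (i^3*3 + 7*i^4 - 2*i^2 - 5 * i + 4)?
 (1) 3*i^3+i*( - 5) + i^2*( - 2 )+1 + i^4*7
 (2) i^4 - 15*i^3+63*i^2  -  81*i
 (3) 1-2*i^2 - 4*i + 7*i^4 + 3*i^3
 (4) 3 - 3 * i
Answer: 3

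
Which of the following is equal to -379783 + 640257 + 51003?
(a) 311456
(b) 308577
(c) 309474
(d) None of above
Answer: d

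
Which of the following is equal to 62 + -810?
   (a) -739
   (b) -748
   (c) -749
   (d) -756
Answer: b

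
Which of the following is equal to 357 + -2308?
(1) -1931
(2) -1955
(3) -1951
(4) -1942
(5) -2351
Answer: 3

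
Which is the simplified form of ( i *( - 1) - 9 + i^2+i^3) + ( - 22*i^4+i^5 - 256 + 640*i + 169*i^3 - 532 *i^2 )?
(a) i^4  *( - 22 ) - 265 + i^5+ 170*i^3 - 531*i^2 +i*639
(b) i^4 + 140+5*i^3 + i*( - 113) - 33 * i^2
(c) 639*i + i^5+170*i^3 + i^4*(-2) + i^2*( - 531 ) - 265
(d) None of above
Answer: a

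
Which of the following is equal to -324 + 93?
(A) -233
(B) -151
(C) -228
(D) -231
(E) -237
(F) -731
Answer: D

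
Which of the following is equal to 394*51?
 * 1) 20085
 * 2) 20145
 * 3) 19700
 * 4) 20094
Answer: 4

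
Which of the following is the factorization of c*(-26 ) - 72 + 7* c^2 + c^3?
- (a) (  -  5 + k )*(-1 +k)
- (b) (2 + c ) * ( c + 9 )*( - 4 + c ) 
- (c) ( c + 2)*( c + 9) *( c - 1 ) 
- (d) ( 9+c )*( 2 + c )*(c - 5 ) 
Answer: b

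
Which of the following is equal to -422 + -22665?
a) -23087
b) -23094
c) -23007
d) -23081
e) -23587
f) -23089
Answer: a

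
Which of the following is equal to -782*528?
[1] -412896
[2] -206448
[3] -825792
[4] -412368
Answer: 1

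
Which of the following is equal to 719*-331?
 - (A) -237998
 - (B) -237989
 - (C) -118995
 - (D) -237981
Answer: B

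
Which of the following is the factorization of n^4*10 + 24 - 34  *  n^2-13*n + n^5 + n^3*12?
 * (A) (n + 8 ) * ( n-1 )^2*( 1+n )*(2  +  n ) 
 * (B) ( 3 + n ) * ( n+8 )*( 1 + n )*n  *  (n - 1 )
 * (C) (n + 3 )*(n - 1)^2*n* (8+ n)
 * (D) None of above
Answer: D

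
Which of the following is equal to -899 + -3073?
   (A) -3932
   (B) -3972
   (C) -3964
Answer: B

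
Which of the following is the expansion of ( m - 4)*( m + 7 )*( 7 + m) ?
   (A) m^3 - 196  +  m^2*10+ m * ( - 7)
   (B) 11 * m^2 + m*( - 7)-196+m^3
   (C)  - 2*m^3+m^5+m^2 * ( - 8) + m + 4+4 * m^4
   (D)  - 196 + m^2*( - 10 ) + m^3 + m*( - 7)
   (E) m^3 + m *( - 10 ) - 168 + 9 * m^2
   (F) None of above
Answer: A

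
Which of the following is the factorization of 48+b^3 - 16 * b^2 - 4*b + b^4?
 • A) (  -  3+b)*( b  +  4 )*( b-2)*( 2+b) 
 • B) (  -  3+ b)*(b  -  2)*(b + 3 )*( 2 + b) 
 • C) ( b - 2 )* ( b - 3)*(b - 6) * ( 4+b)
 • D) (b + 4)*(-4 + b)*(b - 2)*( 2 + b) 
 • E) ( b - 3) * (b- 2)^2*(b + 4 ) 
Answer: A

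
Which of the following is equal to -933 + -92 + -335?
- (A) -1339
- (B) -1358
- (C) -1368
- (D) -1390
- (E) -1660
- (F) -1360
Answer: F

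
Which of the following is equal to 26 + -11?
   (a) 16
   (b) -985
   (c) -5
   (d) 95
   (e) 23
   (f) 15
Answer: f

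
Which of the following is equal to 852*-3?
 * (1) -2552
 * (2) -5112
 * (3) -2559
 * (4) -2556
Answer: 4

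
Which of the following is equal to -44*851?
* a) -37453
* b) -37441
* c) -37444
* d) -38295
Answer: c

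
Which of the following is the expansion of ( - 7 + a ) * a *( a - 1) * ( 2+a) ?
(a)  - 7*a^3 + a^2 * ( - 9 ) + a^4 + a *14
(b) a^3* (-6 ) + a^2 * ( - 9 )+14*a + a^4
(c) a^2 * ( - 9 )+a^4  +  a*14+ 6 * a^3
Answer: b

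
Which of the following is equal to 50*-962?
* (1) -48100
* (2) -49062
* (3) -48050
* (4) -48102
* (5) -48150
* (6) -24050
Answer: 1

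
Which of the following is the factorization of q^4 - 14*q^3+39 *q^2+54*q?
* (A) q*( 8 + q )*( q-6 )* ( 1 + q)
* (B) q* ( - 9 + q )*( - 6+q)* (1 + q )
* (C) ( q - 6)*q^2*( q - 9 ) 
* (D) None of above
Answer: B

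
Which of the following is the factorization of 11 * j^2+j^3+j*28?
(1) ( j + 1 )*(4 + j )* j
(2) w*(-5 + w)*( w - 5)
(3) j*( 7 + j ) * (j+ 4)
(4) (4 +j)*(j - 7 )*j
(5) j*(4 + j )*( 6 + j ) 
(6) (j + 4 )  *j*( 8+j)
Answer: 3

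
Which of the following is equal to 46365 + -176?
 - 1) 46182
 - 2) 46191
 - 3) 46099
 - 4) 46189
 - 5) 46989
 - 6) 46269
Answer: 4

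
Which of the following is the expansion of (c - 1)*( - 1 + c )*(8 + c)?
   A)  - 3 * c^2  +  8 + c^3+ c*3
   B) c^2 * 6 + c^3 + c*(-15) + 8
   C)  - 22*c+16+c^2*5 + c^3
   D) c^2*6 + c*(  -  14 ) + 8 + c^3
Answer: B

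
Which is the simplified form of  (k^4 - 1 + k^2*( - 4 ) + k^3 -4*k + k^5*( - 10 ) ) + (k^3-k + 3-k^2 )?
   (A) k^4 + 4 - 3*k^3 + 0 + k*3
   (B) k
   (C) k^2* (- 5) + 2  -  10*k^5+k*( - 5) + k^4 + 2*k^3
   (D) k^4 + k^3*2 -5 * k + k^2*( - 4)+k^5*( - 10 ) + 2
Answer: C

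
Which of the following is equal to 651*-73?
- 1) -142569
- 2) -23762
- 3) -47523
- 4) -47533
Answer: 3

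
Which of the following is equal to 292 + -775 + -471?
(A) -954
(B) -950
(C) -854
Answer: A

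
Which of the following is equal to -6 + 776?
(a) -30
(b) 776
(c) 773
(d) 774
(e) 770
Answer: e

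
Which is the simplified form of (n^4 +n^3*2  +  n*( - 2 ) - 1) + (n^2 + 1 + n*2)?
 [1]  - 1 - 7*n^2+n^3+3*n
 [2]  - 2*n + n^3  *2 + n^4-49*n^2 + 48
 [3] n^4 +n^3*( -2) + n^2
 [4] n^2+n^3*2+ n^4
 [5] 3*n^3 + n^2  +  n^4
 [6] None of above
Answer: 4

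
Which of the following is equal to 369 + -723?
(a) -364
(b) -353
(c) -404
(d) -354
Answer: d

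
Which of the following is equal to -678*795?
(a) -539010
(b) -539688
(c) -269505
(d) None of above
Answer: a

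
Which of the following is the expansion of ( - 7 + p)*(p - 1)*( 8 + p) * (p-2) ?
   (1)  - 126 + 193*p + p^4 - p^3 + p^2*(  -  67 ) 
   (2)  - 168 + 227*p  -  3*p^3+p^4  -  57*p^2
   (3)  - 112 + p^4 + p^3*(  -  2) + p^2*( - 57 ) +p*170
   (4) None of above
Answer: 3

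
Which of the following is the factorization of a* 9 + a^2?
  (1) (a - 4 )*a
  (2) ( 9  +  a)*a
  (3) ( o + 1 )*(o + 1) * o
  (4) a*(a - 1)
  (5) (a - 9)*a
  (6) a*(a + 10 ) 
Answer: 2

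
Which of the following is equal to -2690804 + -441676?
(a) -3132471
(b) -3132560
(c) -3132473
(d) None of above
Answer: d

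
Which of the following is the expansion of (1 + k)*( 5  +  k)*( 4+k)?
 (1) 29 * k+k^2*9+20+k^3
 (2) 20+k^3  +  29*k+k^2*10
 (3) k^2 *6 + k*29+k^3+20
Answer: 2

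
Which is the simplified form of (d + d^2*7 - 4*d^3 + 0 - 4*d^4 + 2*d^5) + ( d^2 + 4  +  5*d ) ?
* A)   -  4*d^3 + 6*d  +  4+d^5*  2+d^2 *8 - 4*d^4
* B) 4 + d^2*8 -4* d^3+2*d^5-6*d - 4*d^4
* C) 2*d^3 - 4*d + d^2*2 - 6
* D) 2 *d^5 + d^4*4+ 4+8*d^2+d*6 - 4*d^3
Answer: A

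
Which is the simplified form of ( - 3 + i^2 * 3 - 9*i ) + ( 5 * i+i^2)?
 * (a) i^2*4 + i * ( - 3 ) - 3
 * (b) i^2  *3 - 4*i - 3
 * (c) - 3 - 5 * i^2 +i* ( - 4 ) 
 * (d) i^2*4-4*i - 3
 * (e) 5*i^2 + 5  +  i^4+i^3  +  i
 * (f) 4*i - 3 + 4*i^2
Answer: d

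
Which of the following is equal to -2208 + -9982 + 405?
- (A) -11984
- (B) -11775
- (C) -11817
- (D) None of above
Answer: D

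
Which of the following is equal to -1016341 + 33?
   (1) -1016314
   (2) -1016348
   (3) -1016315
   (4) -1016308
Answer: 4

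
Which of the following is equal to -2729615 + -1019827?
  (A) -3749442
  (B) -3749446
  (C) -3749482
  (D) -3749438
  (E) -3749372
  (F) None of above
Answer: A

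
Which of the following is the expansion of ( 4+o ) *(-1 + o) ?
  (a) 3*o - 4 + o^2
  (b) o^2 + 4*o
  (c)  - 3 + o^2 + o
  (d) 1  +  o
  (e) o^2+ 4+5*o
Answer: a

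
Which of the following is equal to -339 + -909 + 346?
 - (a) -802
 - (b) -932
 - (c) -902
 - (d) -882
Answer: c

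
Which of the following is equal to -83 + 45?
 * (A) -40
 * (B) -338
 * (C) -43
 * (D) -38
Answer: D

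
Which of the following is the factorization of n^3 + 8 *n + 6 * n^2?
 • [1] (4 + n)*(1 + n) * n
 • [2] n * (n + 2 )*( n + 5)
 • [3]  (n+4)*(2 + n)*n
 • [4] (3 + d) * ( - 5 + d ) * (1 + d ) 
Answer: 3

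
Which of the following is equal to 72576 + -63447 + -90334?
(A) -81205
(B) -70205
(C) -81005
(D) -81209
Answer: A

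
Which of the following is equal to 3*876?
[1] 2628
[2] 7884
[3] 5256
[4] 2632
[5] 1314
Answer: 1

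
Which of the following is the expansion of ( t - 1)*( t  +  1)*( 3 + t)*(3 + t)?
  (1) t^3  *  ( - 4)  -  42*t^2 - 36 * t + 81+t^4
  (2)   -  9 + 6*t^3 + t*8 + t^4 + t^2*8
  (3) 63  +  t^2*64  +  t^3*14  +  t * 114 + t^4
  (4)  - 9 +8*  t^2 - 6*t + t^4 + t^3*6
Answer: 4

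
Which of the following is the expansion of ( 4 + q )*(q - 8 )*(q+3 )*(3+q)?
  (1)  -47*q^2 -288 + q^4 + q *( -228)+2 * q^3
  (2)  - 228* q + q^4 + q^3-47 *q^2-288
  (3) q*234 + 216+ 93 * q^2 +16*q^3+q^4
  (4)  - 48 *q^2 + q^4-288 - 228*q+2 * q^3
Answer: 1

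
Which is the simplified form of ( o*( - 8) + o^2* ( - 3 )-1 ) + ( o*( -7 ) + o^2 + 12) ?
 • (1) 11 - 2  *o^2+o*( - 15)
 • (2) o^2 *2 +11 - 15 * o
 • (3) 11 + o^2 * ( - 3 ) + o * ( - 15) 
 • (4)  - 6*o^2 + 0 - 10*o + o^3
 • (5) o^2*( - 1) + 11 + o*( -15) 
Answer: 1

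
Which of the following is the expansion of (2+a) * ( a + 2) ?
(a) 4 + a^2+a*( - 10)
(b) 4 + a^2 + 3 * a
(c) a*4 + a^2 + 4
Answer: c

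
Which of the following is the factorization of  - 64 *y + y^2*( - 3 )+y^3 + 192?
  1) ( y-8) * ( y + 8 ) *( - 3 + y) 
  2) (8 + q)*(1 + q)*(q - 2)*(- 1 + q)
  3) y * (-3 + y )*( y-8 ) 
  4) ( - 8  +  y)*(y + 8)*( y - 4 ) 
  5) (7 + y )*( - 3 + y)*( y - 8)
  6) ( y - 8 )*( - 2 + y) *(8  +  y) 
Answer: 1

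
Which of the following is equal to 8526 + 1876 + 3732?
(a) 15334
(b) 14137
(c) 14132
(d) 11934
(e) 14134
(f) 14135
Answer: e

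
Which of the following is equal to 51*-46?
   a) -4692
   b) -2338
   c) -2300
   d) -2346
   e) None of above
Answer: d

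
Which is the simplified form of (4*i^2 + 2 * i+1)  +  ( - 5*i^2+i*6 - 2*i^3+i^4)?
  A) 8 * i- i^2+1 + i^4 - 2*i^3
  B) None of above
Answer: A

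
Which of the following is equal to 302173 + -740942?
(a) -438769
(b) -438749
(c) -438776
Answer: a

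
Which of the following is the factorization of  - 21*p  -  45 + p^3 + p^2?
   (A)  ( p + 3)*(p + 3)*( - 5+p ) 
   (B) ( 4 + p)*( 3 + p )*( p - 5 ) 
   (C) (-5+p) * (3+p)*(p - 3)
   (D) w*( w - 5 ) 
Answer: A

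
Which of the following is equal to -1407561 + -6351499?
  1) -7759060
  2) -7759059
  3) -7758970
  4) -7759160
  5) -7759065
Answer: 1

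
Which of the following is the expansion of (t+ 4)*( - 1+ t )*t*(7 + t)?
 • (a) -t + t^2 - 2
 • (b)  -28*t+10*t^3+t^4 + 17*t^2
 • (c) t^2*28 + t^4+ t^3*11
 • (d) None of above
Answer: b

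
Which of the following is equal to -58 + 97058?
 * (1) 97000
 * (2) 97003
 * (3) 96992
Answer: 1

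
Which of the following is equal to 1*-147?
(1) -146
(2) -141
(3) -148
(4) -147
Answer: 4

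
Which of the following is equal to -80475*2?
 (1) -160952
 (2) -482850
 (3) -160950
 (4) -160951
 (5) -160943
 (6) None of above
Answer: 3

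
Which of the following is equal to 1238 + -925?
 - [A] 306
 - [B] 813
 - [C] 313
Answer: C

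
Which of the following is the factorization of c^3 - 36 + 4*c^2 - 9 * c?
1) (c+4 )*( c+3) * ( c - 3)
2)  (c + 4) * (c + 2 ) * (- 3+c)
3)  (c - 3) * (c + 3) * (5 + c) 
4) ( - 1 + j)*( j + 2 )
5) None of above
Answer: 1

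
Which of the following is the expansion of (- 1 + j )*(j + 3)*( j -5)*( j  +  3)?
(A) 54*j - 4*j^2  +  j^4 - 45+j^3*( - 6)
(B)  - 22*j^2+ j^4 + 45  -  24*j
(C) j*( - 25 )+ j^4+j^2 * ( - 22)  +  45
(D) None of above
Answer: B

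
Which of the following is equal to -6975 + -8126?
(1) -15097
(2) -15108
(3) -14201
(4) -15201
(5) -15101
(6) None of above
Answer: 5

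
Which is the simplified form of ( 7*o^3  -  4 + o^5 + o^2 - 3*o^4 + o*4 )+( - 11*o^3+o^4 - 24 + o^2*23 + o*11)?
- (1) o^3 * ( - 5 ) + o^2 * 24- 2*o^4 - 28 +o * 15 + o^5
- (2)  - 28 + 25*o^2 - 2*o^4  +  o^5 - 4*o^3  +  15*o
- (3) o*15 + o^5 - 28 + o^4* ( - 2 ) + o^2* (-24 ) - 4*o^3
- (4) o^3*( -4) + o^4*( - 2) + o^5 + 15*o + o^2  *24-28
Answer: 4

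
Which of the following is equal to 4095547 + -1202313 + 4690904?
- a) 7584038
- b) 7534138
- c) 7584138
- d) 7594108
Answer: c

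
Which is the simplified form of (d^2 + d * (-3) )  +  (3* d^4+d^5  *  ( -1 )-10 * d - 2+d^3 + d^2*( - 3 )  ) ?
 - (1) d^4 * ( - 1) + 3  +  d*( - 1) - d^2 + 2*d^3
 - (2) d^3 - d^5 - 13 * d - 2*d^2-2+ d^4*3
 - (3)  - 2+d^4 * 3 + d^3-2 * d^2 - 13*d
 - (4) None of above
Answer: 2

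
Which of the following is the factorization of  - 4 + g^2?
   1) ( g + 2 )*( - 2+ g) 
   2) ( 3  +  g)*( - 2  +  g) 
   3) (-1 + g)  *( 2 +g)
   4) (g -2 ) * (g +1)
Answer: 1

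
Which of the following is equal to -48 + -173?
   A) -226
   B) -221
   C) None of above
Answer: B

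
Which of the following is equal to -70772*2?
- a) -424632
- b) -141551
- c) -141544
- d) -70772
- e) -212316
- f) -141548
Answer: c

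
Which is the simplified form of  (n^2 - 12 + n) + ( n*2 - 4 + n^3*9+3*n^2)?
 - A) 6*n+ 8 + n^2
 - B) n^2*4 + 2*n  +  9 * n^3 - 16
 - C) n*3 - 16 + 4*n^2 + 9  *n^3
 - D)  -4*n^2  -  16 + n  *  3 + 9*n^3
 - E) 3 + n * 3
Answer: C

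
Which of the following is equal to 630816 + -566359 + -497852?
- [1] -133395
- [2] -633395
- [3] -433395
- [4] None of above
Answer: 3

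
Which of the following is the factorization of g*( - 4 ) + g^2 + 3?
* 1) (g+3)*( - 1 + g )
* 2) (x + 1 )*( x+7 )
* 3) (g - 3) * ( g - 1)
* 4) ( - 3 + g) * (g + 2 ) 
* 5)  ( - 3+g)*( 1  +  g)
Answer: 3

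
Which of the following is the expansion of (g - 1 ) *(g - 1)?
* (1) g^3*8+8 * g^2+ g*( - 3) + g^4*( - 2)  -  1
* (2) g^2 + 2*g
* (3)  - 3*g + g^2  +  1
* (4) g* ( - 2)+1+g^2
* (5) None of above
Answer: 4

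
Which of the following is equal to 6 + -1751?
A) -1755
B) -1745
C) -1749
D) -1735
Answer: B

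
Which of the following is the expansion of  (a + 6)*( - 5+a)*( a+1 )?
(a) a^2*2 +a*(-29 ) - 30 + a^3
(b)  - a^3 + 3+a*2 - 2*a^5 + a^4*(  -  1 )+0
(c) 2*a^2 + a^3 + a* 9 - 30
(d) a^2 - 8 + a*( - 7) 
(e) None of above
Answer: a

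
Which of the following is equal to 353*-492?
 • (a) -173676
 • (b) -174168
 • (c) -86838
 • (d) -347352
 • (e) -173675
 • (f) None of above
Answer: a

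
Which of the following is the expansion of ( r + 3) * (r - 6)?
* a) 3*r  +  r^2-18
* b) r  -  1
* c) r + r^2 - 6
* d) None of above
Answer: d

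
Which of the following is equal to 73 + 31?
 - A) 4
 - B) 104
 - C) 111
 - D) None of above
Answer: B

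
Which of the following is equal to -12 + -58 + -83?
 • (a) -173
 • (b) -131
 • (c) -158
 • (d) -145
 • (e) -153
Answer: e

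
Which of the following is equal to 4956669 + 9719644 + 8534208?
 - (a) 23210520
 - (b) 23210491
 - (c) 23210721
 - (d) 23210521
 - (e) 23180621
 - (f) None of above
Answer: d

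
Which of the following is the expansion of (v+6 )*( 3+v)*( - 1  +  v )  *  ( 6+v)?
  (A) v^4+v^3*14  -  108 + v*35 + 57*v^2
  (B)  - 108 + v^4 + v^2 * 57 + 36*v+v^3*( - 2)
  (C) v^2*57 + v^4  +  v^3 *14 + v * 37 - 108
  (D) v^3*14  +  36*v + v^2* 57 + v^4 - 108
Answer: D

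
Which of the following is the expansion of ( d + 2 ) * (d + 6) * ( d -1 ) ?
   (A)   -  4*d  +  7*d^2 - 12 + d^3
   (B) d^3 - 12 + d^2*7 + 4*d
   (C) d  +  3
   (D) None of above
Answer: B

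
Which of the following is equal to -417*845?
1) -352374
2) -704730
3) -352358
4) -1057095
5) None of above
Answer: 5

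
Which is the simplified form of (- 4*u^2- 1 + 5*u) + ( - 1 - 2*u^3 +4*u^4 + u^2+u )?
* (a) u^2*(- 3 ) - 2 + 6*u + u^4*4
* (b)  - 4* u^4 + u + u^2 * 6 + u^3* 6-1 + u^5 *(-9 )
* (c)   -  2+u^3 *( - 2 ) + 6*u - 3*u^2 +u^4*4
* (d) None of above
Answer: c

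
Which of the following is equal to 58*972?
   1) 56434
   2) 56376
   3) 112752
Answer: 2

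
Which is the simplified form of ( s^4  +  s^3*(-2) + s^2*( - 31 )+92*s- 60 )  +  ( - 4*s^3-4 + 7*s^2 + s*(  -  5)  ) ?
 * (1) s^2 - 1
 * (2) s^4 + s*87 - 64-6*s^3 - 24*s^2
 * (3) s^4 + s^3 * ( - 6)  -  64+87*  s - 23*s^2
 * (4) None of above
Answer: 2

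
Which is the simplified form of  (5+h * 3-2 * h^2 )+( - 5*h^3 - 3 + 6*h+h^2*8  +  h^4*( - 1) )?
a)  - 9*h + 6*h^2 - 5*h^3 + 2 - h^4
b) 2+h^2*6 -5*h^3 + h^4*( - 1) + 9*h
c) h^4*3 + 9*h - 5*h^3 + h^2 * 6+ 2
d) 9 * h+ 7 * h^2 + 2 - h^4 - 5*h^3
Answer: b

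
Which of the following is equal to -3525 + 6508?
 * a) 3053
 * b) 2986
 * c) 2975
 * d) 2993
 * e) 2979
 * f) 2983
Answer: f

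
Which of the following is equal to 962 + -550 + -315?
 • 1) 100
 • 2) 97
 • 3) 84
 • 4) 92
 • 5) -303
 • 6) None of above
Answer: 2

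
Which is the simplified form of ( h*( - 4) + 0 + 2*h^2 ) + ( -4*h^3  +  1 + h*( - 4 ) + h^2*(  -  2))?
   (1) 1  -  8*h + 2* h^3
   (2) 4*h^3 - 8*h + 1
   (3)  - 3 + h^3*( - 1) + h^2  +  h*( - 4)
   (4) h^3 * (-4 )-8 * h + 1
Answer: 4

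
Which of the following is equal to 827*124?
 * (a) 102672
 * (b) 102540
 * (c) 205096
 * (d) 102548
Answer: d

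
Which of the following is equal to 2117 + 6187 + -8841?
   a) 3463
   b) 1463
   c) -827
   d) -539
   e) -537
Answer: e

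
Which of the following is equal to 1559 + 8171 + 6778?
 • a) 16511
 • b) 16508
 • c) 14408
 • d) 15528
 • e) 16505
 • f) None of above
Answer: b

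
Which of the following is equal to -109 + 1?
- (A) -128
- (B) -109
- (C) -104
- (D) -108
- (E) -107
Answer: D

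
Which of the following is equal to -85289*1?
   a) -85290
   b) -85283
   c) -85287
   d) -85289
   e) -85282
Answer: d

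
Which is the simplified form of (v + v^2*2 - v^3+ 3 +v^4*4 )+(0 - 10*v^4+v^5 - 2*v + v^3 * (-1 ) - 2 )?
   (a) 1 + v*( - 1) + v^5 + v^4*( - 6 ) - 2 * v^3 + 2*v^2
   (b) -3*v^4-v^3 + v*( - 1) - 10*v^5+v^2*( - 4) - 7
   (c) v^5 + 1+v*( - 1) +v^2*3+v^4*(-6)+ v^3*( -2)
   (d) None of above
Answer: a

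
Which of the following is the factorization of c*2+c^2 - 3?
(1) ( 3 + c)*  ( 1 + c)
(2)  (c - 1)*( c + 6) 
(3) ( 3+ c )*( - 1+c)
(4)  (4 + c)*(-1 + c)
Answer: 3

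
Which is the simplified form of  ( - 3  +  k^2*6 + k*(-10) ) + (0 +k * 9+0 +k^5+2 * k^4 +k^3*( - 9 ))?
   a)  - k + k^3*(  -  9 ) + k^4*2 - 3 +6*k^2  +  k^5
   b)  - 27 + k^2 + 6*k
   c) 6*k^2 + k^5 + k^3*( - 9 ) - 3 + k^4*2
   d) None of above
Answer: a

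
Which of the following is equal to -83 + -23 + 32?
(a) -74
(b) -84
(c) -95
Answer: a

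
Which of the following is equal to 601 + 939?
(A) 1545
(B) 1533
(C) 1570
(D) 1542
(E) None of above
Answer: E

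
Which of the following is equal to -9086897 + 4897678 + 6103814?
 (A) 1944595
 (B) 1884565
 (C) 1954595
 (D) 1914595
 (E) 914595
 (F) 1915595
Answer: D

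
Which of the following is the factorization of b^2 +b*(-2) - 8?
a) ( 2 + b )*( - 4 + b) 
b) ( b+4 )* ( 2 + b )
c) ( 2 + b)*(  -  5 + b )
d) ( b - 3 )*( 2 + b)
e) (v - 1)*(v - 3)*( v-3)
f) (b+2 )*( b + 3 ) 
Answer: a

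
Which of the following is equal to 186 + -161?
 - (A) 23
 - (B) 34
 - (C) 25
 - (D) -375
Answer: C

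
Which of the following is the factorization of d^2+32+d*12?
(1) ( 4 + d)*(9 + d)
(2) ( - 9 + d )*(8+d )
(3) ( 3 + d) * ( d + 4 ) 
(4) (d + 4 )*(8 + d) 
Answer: 4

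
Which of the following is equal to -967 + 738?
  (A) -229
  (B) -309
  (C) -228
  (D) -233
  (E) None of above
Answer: A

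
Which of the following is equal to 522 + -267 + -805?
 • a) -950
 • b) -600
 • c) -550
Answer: c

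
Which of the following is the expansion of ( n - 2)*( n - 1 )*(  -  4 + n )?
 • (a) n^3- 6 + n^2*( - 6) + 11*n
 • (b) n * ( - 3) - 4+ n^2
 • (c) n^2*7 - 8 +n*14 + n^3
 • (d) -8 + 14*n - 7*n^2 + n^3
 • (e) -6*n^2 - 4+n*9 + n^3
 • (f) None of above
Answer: d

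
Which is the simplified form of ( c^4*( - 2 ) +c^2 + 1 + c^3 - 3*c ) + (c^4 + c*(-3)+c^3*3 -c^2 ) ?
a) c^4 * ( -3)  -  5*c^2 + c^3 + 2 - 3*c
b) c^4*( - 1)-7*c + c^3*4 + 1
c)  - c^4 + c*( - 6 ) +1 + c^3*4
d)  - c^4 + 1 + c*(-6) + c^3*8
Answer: c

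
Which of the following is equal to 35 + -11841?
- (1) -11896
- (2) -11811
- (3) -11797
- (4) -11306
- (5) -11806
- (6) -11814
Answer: 5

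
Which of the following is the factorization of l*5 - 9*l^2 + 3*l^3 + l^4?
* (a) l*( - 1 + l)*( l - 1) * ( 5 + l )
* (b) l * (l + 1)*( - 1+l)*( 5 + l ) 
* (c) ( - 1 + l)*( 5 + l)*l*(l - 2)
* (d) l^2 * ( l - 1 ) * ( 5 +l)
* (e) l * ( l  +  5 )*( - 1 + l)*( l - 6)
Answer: a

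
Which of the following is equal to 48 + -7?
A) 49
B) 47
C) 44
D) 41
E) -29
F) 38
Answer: D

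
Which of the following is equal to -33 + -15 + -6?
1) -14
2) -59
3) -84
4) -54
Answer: 4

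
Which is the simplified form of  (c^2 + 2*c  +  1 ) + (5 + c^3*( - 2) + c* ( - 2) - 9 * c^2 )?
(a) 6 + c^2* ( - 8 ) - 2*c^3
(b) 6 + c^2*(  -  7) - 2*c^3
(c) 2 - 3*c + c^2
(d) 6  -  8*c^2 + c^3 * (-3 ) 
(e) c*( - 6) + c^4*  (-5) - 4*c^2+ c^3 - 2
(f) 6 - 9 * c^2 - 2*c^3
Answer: a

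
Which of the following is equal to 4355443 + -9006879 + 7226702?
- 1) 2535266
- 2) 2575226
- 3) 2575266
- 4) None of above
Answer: 3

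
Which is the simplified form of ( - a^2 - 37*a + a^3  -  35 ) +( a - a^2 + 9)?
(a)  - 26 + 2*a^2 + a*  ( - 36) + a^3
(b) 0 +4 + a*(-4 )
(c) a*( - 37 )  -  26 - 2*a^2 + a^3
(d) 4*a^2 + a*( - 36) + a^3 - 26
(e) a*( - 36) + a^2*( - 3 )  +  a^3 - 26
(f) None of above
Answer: f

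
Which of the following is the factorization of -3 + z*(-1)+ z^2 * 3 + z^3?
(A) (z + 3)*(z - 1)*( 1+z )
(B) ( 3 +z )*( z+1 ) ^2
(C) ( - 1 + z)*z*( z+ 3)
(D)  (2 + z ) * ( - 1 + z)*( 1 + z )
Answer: A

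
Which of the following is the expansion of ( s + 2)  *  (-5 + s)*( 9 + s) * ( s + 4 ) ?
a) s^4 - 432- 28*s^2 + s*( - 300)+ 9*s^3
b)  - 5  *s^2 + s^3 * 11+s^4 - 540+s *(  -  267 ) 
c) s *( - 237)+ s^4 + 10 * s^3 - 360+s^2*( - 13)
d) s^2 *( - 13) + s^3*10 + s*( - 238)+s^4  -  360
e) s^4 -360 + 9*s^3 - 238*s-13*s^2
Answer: d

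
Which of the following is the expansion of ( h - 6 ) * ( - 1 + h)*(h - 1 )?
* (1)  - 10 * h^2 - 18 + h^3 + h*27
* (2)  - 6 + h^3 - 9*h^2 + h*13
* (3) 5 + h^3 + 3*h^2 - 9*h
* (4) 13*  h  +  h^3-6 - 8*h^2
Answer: 4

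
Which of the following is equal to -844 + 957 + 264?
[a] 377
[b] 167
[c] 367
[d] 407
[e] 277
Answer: a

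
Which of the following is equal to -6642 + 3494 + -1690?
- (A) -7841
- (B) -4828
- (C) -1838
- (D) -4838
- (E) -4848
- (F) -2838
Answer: D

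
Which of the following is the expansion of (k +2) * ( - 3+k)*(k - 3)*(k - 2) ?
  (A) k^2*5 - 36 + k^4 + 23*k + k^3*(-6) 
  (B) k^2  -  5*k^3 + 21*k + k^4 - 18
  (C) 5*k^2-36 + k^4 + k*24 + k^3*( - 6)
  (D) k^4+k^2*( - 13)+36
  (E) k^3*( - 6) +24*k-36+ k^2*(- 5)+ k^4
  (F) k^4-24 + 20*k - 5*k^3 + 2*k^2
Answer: C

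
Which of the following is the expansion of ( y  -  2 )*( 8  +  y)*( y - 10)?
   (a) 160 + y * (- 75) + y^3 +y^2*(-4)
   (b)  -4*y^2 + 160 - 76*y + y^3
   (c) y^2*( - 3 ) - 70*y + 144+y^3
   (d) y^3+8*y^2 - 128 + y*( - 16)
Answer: b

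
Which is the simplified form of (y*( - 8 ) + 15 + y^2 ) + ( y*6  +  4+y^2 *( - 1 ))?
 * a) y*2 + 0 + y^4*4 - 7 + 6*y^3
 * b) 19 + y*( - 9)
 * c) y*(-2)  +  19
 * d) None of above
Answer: c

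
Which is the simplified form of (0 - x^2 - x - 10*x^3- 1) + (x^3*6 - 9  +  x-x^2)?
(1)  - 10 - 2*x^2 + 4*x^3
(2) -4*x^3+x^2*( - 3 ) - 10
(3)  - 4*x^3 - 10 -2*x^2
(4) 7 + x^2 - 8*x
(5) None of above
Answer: 3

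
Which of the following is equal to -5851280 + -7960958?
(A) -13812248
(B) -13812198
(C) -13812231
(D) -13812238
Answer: D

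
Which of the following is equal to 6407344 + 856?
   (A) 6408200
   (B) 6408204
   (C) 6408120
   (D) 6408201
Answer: A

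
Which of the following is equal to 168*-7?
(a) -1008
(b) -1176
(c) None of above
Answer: b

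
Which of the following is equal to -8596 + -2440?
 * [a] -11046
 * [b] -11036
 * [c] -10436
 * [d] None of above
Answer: b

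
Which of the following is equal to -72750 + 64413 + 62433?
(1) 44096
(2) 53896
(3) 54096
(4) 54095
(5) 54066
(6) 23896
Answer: 3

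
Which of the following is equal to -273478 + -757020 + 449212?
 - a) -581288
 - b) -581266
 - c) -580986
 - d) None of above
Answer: d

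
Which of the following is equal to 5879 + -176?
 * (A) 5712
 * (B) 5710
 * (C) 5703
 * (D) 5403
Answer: C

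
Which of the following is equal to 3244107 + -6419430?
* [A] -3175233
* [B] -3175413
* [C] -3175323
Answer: C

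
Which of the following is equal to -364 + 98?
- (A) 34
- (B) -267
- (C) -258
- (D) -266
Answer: D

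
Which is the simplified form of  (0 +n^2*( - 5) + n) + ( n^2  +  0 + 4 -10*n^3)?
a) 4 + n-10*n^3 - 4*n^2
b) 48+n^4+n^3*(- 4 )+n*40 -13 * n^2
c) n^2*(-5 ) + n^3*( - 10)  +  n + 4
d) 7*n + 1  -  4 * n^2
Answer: a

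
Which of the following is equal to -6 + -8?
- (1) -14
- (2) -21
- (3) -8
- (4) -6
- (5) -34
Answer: 1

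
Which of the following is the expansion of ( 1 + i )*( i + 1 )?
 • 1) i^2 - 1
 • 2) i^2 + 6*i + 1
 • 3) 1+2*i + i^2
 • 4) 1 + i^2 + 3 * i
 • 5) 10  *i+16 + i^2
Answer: 3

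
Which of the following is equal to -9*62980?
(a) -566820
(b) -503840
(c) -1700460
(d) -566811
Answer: a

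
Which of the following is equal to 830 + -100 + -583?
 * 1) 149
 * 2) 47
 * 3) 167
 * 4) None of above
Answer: 4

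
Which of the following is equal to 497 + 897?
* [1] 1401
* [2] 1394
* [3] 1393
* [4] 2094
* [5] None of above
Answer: 2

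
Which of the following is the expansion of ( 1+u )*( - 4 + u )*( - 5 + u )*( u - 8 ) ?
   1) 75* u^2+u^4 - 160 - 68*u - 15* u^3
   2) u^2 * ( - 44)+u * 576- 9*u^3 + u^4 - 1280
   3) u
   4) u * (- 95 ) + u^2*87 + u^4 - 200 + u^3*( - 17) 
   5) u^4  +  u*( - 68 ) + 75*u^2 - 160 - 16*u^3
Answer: 5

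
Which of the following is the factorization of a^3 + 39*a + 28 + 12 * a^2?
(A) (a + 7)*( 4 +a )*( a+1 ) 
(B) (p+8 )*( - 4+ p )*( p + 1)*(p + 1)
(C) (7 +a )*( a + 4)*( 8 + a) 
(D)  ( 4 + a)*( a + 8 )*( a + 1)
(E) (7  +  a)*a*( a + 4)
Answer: A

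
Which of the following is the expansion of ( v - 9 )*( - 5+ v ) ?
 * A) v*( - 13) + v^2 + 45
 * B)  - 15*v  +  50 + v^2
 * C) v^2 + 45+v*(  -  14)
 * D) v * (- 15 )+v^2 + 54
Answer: C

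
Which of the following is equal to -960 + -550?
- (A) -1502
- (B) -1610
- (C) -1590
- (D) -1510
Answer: D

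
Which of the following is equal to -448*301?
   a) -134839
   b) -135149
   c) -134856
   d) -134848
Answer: d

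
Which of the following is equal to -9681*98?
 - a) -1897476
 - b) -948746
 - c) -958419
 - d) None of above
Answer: d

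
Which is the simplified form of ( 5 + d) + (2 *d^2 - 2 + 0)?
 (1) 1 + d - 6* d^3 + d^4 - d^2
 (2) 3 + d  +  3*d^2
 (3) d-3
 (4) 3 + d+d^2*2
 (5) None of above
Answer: 4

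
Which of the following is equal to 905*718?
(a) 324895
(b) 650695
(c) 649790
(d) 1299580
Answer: c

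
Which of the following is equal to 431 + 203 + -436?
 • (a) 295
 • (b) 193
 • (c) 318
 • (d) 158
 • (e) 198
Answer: e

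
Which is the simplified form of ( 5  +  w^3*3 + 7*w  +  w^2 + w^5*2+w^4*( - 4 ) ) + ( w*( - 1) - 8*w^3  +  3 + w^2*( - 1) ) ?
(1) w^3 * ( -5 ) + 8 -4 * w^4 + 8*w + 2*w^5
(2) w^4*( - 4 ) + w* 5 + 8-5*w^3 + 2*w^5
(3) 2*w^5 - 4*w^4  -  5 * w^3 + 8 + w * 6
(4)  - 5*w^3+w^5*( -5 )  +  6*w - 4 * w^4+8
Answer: 3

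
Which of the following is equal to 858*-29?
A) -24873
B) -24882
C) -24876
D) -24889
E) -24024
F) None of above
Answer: B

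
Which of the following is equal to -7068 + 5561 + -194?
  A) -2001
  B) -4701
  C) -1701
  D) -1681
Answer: C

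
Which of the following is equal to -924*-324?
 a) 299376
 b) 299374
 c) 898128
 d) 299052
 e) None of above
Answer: a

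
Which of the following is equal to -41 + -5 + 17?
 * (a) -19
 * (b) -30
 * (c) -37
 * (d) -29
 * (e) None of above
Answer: d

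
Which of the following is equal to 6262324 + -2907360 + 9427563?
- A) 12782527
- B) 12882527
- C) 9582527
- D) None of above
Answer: A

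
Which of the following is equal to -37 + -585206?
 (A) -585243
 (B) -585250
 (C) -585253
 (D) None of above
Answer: A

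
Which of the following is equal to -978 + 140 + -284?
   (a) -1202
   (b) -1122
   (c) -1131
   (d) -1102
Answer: b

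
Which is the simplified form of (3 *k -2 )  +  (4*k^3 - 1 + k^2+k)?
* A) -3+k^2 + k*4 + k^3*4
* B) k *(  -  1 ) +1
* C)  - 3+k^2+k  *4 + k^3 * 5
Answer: A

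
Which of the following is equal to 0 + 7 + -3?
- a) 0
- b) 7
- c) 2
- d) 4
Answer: d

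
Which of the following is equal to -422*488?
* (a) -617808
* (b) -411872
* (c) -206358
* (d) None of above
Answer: d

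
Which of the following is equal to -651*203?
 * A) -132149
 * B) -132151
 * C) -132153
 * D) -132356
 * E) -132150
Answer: C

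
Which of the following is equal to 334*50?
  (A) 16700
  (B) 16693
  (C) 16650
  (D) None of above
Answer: A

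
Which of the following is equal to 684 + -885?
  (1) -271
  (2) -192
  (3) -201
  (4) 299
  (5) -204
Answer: 3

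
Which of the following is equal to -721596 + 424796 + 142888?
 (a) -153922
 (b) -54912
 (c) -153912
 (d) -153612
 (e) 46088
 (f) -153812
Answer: c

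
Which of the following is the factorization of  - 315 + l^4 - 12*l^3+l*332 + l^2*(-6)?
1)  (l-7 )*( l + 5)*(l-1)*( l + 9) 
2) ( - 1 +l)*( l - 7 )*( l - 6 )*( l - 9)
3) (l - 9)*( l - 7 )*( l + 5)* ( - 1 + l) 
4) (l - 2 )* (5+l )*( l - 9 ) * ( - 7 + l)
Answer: 3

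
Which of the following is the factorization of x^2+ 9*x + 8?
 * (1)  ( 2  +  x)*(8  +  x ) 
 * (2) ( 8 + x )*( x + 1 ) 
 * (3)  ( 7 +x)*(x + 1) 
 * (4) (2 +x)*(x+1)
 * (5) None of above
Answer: 2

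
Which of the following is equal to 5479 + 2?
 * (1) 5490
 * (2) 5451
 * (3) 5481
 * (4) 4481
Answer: 3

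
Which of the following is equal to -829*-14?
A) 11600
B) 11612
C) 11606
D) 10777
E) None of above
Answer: C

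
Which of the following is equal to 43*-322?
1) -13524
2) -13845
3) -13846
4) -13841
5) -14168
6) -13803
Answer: 3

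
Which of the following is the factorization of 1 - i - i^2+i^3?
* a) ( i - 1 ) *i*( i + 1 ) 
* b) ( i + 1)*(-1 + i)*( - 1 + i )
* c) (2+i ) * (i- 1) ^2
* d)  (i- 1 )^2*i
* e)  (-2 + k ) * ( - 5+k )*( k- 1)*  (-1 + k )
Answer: b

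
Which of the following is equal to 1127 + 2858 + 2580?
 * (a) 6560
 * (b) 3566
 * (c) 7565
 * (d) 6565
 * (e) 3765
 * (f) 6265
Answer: d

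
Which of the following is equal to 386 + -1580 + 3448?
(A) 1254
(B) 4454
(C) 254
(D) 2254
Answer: D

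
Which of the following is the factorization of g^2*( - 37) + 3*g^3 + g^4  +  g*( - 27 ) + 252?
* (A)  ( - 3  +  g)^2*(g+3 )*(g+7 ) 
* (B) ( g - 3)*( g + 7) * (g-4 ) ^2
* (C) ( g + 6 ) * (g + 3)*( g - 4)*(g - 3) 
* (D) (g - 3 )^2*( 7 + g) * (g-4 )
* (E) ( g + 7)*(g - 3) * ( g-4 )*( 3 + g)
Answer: E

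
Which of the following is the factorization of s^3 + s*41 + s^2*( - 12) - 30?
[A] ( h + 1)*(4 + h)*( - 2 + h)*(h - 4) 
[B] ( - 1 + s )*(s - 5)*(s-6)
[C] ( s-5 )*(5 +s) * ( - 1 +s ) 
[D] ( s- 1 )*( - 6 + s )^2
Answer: B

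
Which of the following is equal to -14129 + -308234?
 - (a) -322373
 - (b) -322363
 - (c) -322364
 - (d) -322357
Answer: b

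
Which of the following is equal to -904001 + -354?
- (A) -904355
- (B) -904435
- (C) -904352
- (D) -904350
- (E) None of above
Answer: A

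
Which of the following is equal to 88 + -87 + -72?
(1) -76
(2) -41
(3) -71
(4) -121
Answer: 3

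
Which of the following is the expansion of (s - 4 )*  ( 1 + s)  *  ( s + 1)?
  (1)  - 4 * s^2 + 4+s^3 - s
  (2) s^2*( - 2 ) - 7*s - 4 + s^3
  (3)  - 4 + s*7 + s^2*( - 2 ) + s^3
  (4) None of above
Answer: 2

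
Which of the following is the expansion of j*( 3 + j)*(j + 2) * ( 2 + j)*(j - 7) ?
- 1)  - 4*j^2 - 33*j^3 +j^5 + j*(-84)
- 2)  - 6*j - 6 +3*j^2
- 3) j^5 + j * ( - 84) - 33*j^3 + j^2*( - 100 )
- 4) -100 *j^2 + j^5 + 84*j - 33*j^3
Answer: 3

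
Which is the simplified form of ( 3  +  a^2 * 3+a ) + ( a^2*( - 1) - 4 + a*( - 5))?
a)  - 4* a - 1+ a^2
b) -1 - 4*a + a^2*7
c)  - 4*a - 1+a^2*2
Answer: c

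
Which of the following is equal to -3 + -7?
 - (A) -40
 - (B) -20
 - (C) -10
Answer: C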